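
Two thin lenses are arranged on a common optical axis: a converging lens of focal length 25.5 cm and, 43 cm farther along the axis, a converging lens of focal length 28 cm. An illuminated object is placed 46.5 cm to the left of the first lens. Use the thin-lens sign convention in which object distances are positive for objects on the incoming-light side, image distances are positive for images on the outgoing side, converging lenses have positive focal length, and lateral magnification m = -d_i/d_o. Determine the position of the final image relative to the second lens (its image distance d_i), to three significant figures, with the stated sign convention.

9.09 cm

First lens: d_i1 = 1/(1/25.5 - 1/46.5) = 56.464 cm.
Since 56.464 cm > 43 cm, the first image lies past the second lens and serves as a virtual object: d_o2 = L - d_i1 = -13.464 cm.
Second lens: d_i2 = 1/(1/28 - 1/(-13.464)) = 9.092 cm.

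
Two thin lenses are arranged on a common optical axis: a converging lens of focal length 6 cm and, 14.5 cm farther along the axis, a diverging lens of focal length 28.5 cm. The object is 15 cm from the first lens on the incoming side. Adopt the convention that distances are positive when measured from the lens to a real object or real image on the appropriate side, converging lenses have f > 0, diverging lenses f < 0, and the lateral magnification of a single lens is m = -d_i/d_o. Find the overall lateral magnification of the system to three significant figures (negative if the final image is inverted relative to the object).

-0.576

First lens: d_i1 = 1/(1/6 - 1/15) = 10.000 cm.
m_1 = -(10.000)/15 = -0.6667.
Object distance for lens 2: d_o2 = 14.5 - 10.000 = 4.500 cm.
Second lens: d_i2 = 1/(1/(-28.5) - 1/(4.500)) = -3.886 cm.
m_2 = -(-3.886)/(4.500) = 0.8636.
The system's lateral magnification is m_1 m_2 = (-0.6667)(0.8636) = -0.5758.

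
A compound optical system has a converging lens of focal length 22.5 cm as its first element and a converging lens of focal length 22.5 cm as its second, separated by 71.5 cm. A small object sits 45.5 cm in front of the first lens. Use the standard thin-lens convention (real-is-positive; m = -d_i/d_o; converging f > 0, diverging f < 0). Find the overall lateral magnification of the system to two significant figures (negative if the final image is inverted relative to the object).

4.9

Applying the thin-lens equation to the first lens, 1/22.5 = 1/45.5 + 1/d_i1, which gives d_i1 = 44.511 cm.
Its lateral magnification is m_1 = -d_i1/d_o1 = -(44.511)/45.5 = -0.9783.
Object distance for lens 2: d_o2 = 71.5 - 44.511 = 26.989 cm.
Applying the thin-lens equation again with f_2 = 22.5 cm and d_o2 = 26.989 cm gives d_i2 = 135.272 cm.
m_2 = -(135.272)/(26.989) = -5.0121.
The system's lateral magnification is m_1 m_2 = (-0.9783)(-5.0121) = 4.9031.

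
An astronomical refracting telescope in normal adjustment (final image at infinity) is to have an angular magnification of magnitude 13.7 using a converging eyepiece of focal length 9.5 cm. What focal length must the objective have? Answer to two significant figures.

|M| = f_obj/|f_eye|, so f_obj = |M| x |f_eye| = 13.7 x 9.5 = 130.150 cm.

130 cm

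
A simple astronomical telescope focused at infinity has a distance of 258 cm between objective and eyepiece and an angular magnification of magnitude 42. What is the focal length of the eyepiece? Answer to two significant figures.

In normal adjustment the tube length equals f_obj + f_eye and |M| = f_obj/f_eye.
So f_obj = 42 f_eye and 42 f_eye + f_eye = 258 cm, giving f_eye = 258/43 = 6.000 cm and f_obj = 252.000 cm.

6.0 cm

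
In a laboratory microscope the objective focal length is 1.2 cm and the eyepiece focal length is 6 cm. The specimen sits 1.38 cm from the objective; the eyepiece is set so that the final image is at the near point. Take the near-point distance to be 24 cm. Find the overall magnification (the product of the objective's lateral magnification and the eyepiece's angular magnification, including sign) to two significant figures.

-33

Objective: 1/d_i = 1/f_obj - 1/d_o = 1/1.2 - 1/1.38 = 0.10870 cm^-1, so d_i = 9.200 cm.
m_obj = -d_i/d_o = -9.200/1.38 = -6.667.
Eyepiece angular magnification (image at near point): M_eye = 1 + D/f_e = 1 + 24/6 = 5.000.
Overall M = m_obj x M_eye = (-6.667)(5.000) = -33.33.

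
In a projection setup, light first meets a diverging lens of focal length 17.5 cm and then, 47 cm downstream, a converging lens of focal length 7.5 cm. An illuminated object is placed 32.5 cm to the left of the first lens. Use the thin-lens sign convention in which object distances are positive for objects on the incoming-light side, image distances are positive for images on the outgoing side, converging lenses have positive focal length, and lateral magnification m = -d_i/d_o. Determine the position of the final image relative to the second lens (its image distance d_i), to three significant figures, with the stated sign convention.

8.61 cm

Lens 1: 1/d_i1 = 1/f_1 - 1/d_o1 = 1/(-17.5) - 1/32.5 = -0.08791 cm^-1, so d_i1 = -11.375 cm.
The intermediate image is virtual, 11.375 cm to the left of lens 1, so d_o2 = L - d_i1 = 47 - (-11.375) = 58.375 cm.
Lens 2: 1/d_i2 = 1/f_2 - 1/d_o2 = 1/7.5 - 1/(58.375) = 0.11620 cm^-1, so d_i2 = 8.606 cm.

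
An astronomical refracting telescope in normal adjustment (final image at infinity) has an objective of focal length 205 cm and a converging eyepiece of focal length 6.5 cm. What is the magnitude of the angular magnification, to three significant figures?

|M| = f_obj/|f_eye| = 205/6.5 = 31.538.

31.5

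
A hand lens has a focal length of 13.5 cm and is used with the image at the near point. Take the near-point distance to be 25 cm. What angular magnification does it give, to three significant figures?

2.85

M = 1 + D/f = 1 + 25/13.5 = 2.852.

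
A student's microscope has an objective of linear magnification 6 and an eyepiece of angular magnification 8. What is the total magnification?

The overall magnification of a compound microscope is the product of the objective and eyepiece magnifications:
M = M_obj x M_eye = 6 x 8 = 48.

48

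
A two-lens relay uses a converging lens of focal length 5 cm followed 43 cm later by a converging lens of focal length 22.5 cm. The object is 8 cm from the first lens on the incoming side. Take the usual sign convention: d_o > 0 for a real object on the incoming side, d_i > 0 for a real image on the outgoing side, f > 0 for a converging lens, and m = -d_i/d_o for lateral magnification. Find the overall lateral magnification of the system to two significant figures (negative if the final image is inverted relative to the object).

Lens 1: 1/d_i1 = 1/f_1 - 1/d_o1 = 1/5 - 1/8 = 0.07500 cm^-1, so d_i1 = 13.333 cm.
m_1 = -(13.333)/8 = -1.6667.
The intermediate image is 13.333 cm to the right of lens 1, so d_o2 = L - d_i1 = 43 - 13.333 = 29.667 cm.
Lens 2: 1/d_i2 = 1/f_2 - 1/d_o2 = 1/22.5 - 1/(29.667) = 0.01074 cm^-1, so d_i2 = 93.140 cm.
m_2 = -(93.140)/(29.667) = -3.1395.
Overall magnification: m = m_1 m_2 = 5.2326.

5.2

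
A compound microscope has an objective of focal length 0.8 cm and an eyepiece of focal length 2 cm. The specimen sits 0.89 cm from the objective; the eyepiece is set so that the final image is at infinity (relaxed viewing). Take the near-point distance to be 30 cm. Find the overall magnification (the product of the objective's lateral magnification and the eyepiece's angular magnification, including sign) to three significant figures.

Objective: 1/d_i = 1/f_obj - 1/d_o = 1/0.8 - 1/0.89 = 0.12640 cm^-1, so d_i = 7.911 cm.
m_obj = -d_i/d_o = -7.911/0.89 = -8.889.
Eyepiece angular magnification (image at infinity): M_eye = D/f_e = 30/2 = 15.000.
Overall M = m_obj x M_eye = (-8.889)(15.000) = -133.33.

-133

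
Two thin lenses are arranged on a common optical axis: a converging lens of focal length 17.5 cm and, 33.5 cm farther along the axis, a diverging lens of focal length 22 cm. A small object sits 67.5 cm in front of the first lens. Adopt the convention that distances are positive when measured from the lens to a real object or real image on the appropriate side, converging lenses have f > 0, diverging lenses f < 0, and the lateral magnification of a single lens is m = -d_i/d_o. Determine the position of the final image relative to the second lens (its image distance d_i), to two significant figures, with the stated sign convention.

Lens 1: 1/d_i1 = 1/f_1 - 1/d_o1 = 1/17.5 - 1/67.5 = 0.04233 cm^-1, so d_i1 = 23.625 cm.
The intermediate image is 23.625 cm to the right of lens 1, so d_o2 = L - d_i1 = 33.5 - 23.625 = 9.875 cm.
Lens 2: 1/d_i2 = 1/f_2 - 1/d_o2 = 1/(-22) - 1/(9.875) = -0.14672 cm^-1, so d_i2 = -6.816 cm.

-6.8 cm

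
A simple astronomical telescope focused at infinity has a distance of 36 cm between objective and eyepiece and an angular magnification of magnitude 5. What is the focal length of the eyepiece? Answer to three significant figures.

In normal adjustment the tube length equals f_obj + f_eye and |M| = f_obj/f_eye.
So f_obj = 5 f_eye and 5 f_eye + f_eye = 36 cm, giving f_eye = 36/6 = 6.000 cm and f_obj = 30.000 cm.

6.00 cm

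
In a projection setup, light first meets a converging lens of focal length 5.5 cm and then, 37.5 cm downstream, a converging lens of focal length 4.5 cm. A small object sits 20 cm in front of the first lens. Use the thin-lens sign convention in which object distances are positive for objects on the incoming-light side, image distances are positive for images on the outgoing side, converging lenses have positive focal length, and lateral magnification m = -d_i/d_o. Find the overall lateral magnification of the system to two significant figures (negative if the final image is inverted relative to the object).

First lens: d_i1 = 1/(1/5.5 - 1/20) = 7.586 cm.
m_1 = -(7.586)/20 = -0.3793.
That image sits 29.914 cm in front of the second lens, so d_o2 = 29.914 cm.
Second lens: d_i2 = 1/(1/4.5 - 1/(29.914)) = 5.297 cm.
m_2 = -(5.297)/(29.914) = -0.1771.
Overall magnification: m = m_1 m_2 = 0.0672.

0.067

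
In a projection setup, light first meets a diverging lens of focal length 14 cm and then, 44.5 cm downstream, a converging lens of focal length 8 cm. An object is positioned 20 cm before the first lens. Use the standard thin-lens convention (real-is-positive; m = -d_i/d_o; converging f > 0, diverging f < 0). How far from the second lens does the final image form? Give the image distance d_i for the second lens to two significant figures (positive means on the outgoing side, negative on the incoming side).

9.4 cm

Applying the thin-lens equation to the first lens, 1/(-14) = 1/20 + 1/d_i1, which gives d_i1 = -8.235 cm.
With d_i1 < 0 the first image is virtual and lies on the object side; the object distance for lens 2 is d_o2 = 44.5 - (-8.235) = 52.735 cm.
Applying the thin-lens equation again with f_2 = 8 cm and d_o2 = 52.735 cm gives d_i2 = 9.431 cm.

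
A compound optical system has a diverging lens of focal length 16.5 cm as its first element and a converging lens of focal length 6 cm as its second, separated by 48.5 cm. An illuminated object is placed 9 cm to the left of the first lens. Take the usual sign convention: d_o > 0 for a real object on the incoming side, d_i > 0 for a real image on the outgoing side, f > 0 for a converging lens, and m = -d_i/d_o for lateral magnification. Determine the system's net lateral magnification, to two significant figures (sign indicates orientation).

First lens: d_i1 = 1/(1/(-16.5) - 1/9) = -5.824 cm.
m_1 = -(-5.824)/9 = 0.6471.
The intermediate image is virtual, 5.824 cm to the left of lens 1, so d_o2 = L - d_i1 = 48.5 - (-5.824) = 54.324 cm.
Second lens: d_i2 = 1/(1/6 - 1/(54.324)) = 6.745 cm.
m_2 = -(6.745)/(54.324) = -0.1242.
Overall magnification: m = m_1 m_2 = -0.0803.

-0.080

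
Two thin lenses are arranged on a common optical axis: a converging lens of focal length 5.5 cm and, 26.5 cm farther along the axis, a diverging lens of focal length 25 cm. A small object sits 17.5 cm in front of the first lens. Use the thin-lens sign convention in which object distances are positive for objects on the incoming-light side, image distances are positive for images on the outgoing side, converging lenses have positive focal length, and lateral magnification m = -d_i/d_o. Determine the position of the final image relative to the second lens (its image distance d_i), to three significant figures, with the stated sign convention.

Applying the thin-lens equation to the first lens, 1/5.5 = 1/17.5 + 1/d_i1, which gives d_i1 = 8.021 cm.
That image sits 18.479 cm in front of the second lens, so d_o2 = 18.479 cm.
Applying the thin-lens equation again with f_2 = -25 cm and d_o2 = 18.479 cm gives d_i2 = -10.625 cm.

-10.6 cm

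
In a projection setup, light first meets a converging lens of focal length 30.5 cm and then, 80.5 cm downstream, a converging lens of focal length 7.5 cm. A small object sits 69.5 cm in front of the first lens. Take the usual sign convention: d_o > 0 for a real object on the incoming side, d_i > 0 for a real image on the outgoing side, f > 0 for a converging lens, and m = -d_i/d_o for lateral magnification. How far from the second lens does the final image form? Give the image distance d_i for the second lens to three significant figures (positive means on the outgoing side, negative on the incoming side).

Applying the thin-lens equation to the first lens, 1/30.5 = 1/69.5 + 1/d_i1, which gives d_i1 = 54.353 cm.
Object distance for lens 2: d_o2 = 80.5 - 54.353 = 26.147 cm.
Applying the thin-lens equation again with f_2 = 7.5 cm and d_o2 = 26.147 cm gives d_i2 = 10.517 cm.

10.5 cm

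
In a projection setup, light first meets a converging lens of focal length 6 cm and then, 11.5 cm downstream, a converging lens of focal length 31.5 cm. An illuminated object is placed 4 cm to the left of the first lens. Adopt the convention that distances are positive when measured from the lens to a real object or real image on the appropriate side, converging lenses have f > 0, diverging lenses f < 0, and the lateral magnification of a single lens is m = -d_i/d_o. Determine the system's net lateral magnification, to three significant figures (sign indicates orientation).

Lens 1: 1/d_i1 = 1/f_1 - 1/d_o1 = 1/6 - 1/4 = -0.08333 cm^-1, so d_i1 = -12.000 cm.
m_1 = -(-12.000)/4 = 3.0000.
The intermediate image is virtual, 12.000 cm to the left of lens 1, so d_o2 = L - d_i1 = 11.5 - (-12.000) = 23.500 cm.
Lens 2: 1/d_i2 = 1/f_2 - 1/d_o2 = 1/31.5 - 1/(23.500) = -0.01081 cm^-1, so d_i2 = -92.531 cm.
m_2 = -(-92.531)/(23.500) = 3.9375.
Total m = m_1 x m_2 = (3.0000)(3.9375) = 11.8125.

11.8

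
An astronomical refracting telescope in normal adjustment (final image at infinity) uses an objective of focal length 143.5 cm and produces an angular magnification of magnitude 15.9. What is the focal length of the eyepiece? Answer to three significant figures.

|M| = f_obj/f_eye, so f_eye = f_obj/|M| = 143.5/15.9 = 9.025 cm.

9.03 cm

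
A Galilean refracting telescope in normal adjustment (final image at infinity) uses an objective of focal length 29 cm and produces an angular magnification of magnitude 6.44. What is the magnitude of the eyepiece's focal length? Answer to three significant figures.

4.50 cm

|M| = f_obj/|f_eye|, so |f_eye| = f_obj/|M| = 29/6.44 = 4.503 cm.
(The eyepiece is diverging, so its signed focal length is -4.503 cm.)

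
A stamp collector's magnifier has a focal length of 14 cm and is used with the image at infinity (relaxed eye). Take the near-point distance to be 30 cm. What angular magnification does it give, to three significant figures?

M = D/f = 30/14 = 2.143.

2.14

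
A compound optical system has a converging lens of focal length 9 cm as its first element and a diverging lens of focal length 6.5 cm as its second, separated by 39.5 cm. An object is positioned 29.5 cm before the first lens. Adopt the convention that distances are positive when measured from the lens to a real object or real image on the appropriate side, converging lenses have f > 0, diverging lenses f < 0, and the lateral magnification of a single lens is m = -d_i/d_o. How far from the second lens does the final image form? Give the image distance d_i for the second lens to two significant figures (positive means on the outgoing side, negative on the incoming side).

-5.2 cm

First lens: d_i1 = 1/(1/9 - 1/29.5) = 12.951 cm.
That image sits 26.549 cm in front of the second lens, so d_o2 = 26.549 cm.
Second lens: d_i2 = 1/(1/(-6.5) - 1/(26.549)) = -5.222 cm.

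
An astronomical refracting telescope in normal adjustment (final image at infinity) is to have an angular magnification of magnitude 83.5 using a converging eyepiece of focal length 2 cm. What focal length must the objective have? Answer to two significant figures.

|M| = f_obj/|f_eye|, so f_obj = |M| x |f_eye| = 83.5 x 2 = 167.000 cm.

170 cm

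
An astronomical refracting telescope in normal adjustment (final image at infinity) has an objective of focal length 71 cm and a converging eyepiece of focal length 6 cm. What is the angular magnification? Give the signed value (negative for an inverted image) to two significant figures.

M = -f_obj/f_eye = -71/(6) = -11.833.

-12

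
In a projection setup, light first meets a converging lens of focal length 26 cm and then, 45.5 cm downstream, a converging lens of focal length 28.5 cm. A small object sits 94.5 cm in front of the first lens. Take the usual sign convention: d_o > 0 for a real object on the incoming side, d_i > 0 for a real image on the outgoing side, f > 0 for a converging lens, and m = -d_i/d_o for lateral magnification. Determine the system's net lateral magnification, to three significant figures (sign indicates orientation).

-0.573

Lens 1: 1/d_i1 = 1/f_1 - 1/d_o1 = 1/26 - 1/94.5 = 0.02788 cm^-1, so d_i1 = 35.869 cm.
m_1 = -(35.869)/94.5 = -0.3796.
Object distance for lens 2: d_o2 = 45.5 - 35.869 = 9.631 cm.
Lens 2: 1/d_i2 = 1/f_2 - 1/d_o2 = 1/28.5 - 1/(9.631) = -0.06874 cm^-1, so d_i2 = -14.548 cm.
m_2 = -(-14.548)/(9.631) = 1.5104.
Overall magnification: m = m_1 m_2 = -0.5733.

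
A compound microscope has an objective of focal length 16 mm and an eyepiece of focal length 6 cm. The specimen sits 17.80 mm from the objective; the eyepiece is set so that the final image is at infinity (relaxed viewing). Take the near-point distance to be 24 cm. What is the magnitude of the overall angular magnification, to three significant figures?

35.6

Convert to cm: f_obj = 16 mm = 1.6 cm; d_o = 17.80 mm = 1.78 cm.
Objective: 1/d_i = 1/f_obj - 1/d_o = 1/1.6 - 1/1.78 = 0.06320 cm^-1, so d_i = 15.822 cm.
m_obj = -d_i/d_o = -15.822/1.78 = -8.889.
Eyepiece angular magnification (image at infinity): M_eye = D/f_e = 24/6 = 4.000.
Overall M = m_obj x M_eye = (-8.889)(4.000) = -35.56.
|M| = 35.56.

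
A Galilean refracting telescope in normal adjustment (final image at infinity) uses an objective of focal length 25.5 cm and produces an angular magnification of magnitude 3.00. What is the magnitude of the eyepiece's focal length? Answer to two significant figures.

|M| = f_obj/|f_eye|, so |f_eye| = f_obj/|M| = 25.5/3.0 = 8.500 cm.
(The eyepiece is diverging, so its signed focal length is -8.500 cm.)

8.5 cm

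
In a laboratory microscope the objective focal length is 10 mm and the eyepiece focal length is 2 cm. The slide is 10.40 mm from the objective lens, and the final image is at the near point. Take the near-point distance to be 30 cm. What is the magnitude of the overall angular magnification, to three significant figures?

Convert to cm: f_obj = 10 mm = 1 cm; d_o = 10.40 mm = 1.04 cm.
Objective: 1/d_i = 1/f_obj - 1/d_o = 1/1 - 1/1.04 = 0.03846 cm^-1, so d_i = 26.000 cm.
m_obj = -d_i/d_o = -26.000/1.04 = -25.000.
Eyepiece angular magnification (image at near point): M_eye = 1 + D/f_e = 1 + 30/2 = 16.000.
Overall M = m_obj x M_eye = (-25.000)(16.000) = -400.00.
|M| = 400.00.

400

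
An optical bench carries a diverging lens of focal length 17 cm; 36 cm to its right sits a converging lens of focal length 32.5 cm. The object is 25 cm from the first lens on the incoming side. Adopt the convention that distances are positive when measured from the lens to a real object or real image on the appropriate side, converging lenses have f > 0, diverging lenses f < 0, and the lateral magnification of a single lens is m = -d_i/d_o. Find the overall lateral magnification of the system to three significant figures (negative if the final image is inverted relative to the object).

-0.966

Lens 1: 1/d_i1 = 1/f_1 - 1/d_o1 = 1/(-17) - 1/25 = -0.09882 cm^-1, so d_i1 = -10.119 cm.
m_1 = -(-10.119)/25 = 0.4048.
The intermediate image is virtual, 10.119 cm to the left of lens 1, so d_o2 = L - d_i1 = 36 - (-10.119) = 46.119 cm.
Lens 2: 1/d_i2 = 1/f_2 - 1/d_o2 = 1/32.5 - 1/(46.119) = 0.00909 cm^-1, so d_i2 = 110.057 cm.
m_2 = -(110.057)/(46.119) = -2.3864.
The system's lateral magnification is m_1 m_2 = (0.4048)(-2.3864) = -0.9659.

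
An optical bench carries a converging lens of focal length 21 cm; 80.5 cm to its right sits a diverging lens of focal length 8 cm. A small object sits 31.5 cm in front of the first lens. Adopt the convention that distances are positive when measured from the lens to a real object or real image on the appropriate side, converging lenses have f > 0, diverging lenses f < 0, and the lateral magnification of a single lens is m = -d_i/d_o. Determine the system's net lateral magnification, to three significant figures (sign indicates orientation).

First lens: d_i1 = 1/(1/21 - 1/31.5) = 63.000 cm.
m_1 = -(63.000)/31.5 = -2.0000.
That image sits 17.500 cm in front of the second lens, so d_o2 = 17.500 cm.
Second lens: d_i2 = 1/(1/(-8) - 1/(17.500)) = -5.490 cm.
m_2 = -(-5.490)/(17.500) = 0.3137.
Total m = m_1 x m_2 = (-2.0000)(0.3137) = -0.6275.

-0.627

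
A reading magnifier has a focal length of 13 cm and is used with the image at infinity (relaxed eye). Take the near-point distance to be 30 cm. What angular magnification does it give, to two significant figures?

M = D/f = 30/13 = 2.308.

2.3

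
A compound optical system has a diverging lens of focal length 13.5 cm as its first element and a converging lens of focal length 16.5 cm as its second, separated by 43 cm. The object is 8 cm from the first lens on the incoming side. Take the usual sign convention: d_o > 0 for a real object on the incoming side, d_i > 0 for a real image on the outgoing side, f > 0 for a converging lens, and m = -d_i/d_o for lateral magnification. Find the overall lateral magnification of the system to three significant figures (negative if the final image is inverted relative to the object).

-0.329

Lens 1: 1/d_i1 = 1/f_1 - 1/d_o1 = 1/(-13.5) - 1/8 = -0.19907 cm^-1, so d_i1 = -5.023 cm.
m_1 = -(-5.023)/8 = 0.6279.
With d_i1 < 0 the first image is virtual and lies on the object side; the object distance for lens 2 is d_o2 = 43 - (-5.023) = 48.023 cm.
Lens 2: 1/d_i2 = 1/f_2 - 1/d_o2 = 1/16.5 - 1/(48.023) = 0.03978 cm^-1, so d_i2 = 25.136 cm.
m_2 = -(25.136)/(48.023) = -0.5234.
Overall magnification: m = m_1 m_2 = -0.3287.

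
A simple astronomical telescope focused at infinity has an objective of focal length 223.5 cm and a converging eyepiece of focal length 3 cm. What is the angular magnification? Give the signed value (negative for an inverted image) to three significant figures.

M = -f_obj/f_eye = -223.5/(3) = -74.500.

-74.5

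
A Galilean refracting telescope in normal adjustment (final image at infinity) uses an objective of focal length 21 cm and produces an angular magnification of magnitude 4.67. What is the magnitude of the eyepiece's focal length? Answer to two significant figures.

|M| = f_obj/|f_eye|, so |f_eye| = f_obj/|M| = 21/4.67 = 4.497 cm.
(The eyepiece is diverging, so its signed focal length is -4.497 cm.)

4.5 cm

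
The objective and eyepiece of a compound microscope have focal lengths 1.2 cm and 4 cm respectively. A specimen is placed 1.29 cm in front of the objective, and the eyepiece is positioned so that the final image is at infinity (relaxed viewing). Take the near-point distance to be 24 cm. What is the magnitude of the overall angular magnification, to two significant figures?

Objective: 1/d_i = 1/f_obj - 1/d_o = 1/1.2 - 1/1.29 = 0.05814 cm^-1, so d_i = 17.200 cm.
m_obj = -d_i/d_o = -17.200/1.29 = -13.333.
Eyepiece angular magnification (image at infinity): M_eye = D/f_e = 24/4 = 6.000.
Overall M = m_obj x M_eye = (-13.333)(6.000) = -80.00.
|M| = 80.00.

80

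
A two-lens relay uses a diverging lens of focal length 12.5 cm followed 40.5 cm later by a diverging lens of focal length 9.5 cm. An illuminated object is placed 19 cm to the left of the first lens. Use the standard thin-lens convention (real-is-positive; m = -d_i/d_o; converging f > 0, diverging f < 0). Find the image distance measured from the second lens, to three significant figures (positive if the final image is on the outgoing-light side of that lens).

Lens 1: 1/d_i1 = 1/f_1 - 1/d_o1 = 1/(-12.5) - 1/19 = -0.13263 cm^-1, so d_i1 = -7.540 cm.
The intermediate image is virtual, 7.540 cm to the left of lens 1, so d_o2 = L - d_i1 = 40.5 - (-7.540) = 48.040 cm.
Lens 2: 1/d_i2 = 1/f_2 - 1/d_o2 = 1/(-9.5) - 1/(48.040) = -0.12608 cm^-1, so d_i2 = -7.932 cm.

-7.93 cm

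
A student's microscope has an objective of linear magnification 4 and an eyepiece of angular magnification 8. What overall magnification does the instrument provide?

32

The overall magnification of a compound microscope is the product of the objective and eyepiece magnifications:
M = M_obj x M_eye = 4 x 8 = 32.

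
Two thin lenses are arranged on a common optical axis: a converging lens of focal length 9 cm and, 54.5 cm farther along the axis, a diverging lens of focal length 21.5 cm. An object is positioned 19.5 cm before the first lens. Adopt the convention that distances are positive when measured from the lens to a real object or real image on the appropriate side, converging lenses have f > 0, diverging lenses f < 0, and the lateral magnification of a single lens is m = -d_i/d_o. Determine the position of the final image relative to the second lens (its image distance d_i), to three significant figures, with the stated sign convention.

-13.7 cm

Applying the thin-lens equation to the first lens, 1/9 = 1/19.5 + 1/d_i1, which gives d_i1 = 16.714 cm.
Object distance for lens 2: d_o2 = 54.5 - 16.714 = 37.786 cm.
Applying the thin-lens equation again with f_2 = -21.5 cm and d_o2 = 37.786 cm gives d_i2 = -13.703 cm.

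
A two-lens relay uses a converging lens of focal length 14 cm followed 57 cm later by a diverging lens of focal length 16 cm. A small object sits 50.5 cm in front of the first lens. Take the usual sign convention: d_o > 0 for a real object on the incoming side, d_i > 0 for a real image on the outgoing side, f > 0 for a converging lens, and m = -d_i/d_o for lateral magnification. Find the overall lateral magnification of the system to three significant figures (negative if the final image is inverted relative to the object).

First lens: d_i1 = 1/(1/14 - 1/50.5) = 19.370 cm.
m_1 = -(19.370)/50.5 = -0.3836.
Object distance for lens 2: d_o2 = 57 - 19.370 = 37.630 cm.
Second lens: d_i2 = 1/(1/(-16) - 1/(37.630)) = -11.227 cm.
m_2 = -(-11.227)/(37.630) = 0.2983.
Total m = m_1 x m_2 = (-0.3836)(0.2983) = -0.1144.

-0.114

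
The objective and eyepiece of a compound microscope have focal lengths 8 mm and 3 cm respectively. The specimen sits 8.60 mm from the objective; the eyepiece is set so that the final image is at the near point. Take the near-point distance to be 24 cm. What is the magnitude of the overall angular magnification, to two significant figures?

Convert to cm: f_obj = 8 mm = 0.8 cm; d_o = 8.60 mm = 0.86 cm.
Objective: 1/d_i = 1/f_obj - 1/d_o = 1/0.8 - 1/0.86 = 0.08721 cm^-1, so d_i = 11.467 cm.
m_obj = -d_i/d_o = -11.467/0.86 = -13.333.
Eyepiece angular magnification (image at near point): M_eye = 1 + D/f_e = 1 + 24/3 = 9.000.
Overall M = m_obj x M_eye = (-13.333)(9.000) = -120.00.
|M| = 120.00.

120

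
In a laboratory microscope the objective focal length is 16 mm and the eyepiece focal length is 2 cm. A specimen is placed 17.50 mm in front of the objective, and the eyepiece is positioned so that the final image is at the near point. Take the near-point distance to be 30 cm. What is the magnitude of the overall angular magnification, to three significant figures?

171

Convert to cm: f_obj = 16 mm = 1.6 cm; d_o = 17.50 mm = 1.75 cm.
Objective: 1/d_i = 1/f_obj - 1/d_o = 1/1.6 - 1/1.75 = 0.05357 cm^-1, so d_i = 18.667 cm.
m_obj = -d_i/d_o = -18.667/1.75 = -10.667.
Eyepiece angular magnification (image at near point): M_eye = 1 + D/f_e = 1 + 30/2 = 16.000.
Overall M = m_obj x M_eye = (-10.667)(16.000) = -170.67.
|M| = 170.67.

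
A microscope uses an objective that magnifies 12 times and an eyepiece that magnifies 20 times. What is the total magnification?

The overall magnification of a compound microscope is the product of the objective and eyepiece magnifications:
M = M_obj x M_eye = 12 x 20 = 240.

240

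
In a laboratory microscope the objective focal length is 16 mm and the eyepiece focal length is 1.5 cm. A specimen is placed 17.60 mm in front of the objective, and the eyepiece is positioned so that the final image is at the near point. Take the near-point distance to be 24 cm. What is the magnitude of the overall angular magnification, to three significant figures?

170

Convert to cm: f_obj = 16 mm = 1.6 cm; d_o = 17.60 mm = 1.76 cm.
Objective: 1/d_i = 1/f_obj - 1/d_o = 1/1.6 - 1/1.76 = 0.05682 cm^-1, so d_i = 17.600 cm.
m_obj = -d_i/d_o = -17.600/1.76 = -10.000.
Eyepiece angular magnification (image at near point): M_eye = 1 + D/f_e = 1 + 24/1.5 = 17.000.
Overall M = m_obj x M_eye = (-10.000)(17.000) = -170.00.
|M| = 170.00.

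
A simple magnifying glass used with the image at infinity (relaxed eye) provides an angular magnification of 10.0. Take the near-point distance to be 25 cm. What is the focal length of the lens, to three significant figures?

For the image at infinity, M = D/f.
f = D/M = 25/10.0 = 2.500 cm.

2.50 cm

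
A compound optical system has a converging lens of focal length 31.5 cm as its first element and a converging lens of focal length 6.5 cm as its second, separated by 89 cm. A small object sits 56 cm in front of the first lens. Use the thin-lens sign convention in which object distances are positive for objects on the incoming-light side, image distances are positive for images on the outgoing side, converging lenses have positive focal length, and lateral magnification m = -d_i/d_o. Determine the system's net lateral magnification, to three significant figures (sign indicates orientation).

First lens: d_i1 = 1/(1/31.5 - 1/56) = 72.000 cm.
m_1 = -(72.000)/56 = -1.2857.
That image sits 17.000 cm in front of the second lens, so d_o2 = 17.000 cm.
Second lens: d_i2 = 1/(1/6.5 - 1/(17.000)) = 10.524 cm.
m_2 = -(10.524)/(17.000) = -0.6190.
Overall magnification: m = m_1 m_2 = 0.7959.

0.796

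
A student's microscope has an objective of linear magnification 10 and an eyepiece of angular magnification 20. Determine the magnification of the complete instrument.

The overall magnification of a compound microscope is the product of the objective and eyepiece magnifications:
M = M_obj x M_eye = 10 x 20 = 200.

200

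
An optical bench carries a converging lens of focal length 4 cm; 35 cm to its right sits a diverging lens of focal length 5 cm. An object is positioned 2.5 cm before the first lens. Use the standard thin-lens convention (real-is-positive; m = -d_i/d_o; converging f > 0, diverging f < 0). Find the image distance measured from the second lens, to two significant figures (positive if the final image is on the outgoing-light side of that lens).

Lens 1: 1/d_i1 = 1/f_1 - 1/d_o1 = 1/4 - 1/2.5 = -0.15000 cm^-1, so d_i1 = -6.667 cm.
The intermediate image is virtual, 6.667 cm to the left of lens 1, so d_o2 = L - d_i1 = 35 - (-6.667) = 41.667 cm.
Lens 2: 1/d_i2 = 1/f_2 - 1/d_o2 = 1/(-5) - 1/(41.667) = -0.22400 cm^-1, so d_i2 = -4.464 cm.

-4.5 cm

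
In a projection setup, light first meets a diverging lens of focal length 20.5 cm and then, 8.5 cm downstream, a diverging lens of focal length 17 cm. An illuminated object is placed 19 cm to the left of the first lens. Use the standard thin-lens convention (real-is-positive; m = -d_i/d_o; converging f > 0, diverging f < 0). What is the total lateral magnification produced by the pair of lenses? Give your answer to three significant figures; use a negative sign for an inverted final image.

Lens 1: 1/d_i1 = 1/f_1 - 1/d_o1 = 1/(-20.5) - 1/19 = -0.10141 cm^-1, so d_i1 = -9.861 cm.
m_1 = -(-9.861)/19 = 0.5190.
The intermediate image is virtual, 9.861 cm to the left of lens 1, so d_o2 = L - d_i1 = 8.5 - (-9.861) = 18.361 cm.
Lens 2: 1/d_i2 = 1/f_2 - 1/d_o2 = 1/(-17) - 1/(18.361) = -0.11329 cm^-1, so d_i2 = -8.827 cm.
m_2 = -(-8.827)/(18.361) = 0.4808.
Total m = m_1 x m_2 = (0.5190)(0.4808) = 0.2495.

0.250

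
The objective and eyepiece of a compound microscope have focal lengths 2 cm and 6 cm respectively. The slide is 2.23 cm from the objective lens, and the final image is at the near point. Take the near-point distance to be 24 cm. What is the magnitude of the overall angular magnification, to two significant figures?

43

Objective: 1/d_i = 1/f_obj - 1/d_o = 1/2 - 1/2.23 = 0.05157 cm^-1, so d_i = 19.391 cm.
m_obj = -d_i/d_o = -19.391/2.23 = -8.696.
Eyepiece angular magnification (image at near point): M_eye = 1 + D/f_e = 1 + 24/6 = 5.000.
Overall M = m_obj x M_eye = (-8.696)(5.000) = -43.48.
|M| = 43.48.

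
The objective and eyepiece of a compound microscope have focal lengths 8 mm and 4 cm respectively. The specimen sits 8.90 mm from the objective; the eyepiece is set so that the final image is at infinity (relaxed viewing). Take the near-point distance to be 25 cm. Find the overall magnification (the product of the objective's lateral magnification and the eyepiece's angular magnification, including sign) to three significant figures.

Convert to cm: f_obj = 8 mm = 0.8 cm; d_o = 8.90 mm = 0.89 cm.
Objective: 1/d_i = 1/f_obj - 1/d_o = 1/0.8 - 1/0.89 = 0.12640 cm^-1, so d_i = 7.911 cm.
m_obj = -d_i/d_o = -7.911/0.89 = -8.889.
Eyepiece angular magnification (image at infinity): M_eye = D/f_e = 25/4 = 6.250.
Overall M = m_obj x M_eye = (-8.889)(6.250) = -55.56.

-55.6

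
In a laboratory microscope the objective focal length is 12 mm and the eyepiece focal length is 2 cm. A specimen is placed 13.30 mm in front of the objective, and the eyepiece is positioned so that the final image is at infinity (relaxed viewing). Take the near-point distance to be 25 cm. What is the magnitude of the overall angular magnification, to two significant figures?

120

Convert to cm: f_obj = 12 mm = 1.2 cm; d_o = 13.30 mm = 1.33 cm.
Objective: 1/d_i = 1/f_obj - 1/d_o = 1/1.2 - 1/1.33 = 0.08145 cm^-1, so d_i = 12.277 cm.
m_obj = -d_i/d_o = -12.277/1.33 = -9.231.
Eyepiece angular magnification (image at infinity): M_eye = D/f_e = 25/2 = 12.500.
Overall M = m_obj x M_eye = (-9.231)(12.500) = -115.38.
|M| = 115.38.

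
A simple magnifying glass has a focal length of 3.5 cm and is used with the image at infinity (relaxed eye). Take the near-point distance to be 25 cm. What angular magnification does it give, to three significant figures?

M = D/f = 25/3.5 = 7.143.

7.14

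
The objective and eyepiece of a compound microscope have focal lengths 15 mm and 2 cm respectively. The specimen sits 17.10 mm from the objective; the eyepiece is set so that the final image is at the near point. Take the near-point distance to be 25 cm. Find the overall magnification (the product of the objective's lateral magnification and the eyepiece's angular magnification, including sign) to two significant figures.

-96

Convert to cm: f_obj = 15 mm = 1.5 cm; d_o = 17.10 mm = 1.71 cm.
Objective: 1/d_i = 1/f_obj - 1/d_o = 1/1.5 - 1/1.71 = 0.08187 cm^-1, so d_i = 12.214 cm.
m_obj = -d_i/d_o = -12.214/1.71 = -7.143.
Eyepiece angular magnification (image at near point): M_eye = 1 + D/f_e = 1 + 25/2 = 13.500.
Overall M = m_obj x M_eye = (-7.143)(13.500) = -96.43.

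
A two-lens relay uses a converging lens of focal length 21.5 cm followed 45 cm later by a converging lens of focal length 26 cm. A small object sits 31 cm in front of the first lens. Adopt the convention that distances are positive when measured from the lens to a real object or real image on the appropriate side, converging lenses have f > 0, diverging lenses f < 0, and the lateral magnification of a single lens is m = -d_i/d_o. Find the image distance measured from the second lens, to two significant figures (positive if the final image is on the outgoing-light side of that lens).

13 cm

First lens: d_i1 = 1/(1/21.5 - 1/31) = 70.158 cm.
Since 70.158 cm > 45 cm, the first image lies past the second lens and serves as a virtual object: d_o2 = L - d_i1 = -25.158 cm.
Second lens: d_i2 = 1/(1/26 - 1/(-25.158)) = 12.786 cm.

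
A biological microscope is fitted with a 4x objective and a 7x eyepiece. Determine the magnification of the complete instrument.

28

The overall magnification of a compound microscope is the product of the objective and eyepiece magnifications:
M = M_obj x M_eye = 4 x 7 = 28.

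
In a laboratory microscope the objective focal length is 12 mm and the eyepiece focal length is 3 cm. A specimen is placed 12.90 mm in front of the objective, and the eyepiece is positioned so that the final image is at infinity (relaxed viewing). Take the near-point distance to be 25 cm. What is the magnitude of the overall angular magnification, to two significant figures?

110

Convert to cm: f_obj = 12 mm = 1.2 cm; d_o = 12.90 mm = 1.29 cm.
Objective: 1/d_i = 1/f_obj - 1/d_o = 1/1.2 - 1/1.29 = 0.05814 cm^-1, so d_i = 17.200 cm.
m_obj = -d_i/d_o = -17.200/1.29 = -13.333.
Eyepiece angular magnification (image at infinity): M_eye = D/f_e = 25/3 = 8.333.
Overall M = m_obj x M_eye = (-13.333)(8.333) = -111.11.
|M| = 111.11.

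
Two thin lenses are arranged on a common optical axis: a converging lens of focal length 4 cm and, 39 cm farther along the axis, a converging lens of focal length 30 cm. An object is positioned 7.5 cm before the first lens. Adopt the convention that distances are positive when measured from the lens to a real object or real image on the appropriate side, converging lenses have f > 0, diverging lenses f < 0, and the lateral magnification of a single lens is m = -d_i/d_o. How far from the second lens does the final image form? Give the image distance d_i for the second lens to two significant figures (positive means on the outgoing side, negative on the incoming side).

First lens: d_i1 = 1/(1/4 - 1/7.5) = 8.571 cm.
Object distance for lens 2: d_o2 = 39 - 8.571 = 30.429 cm.
Second lens: d_i2 = 1/(1/30 - 1/(30.429)) = 2130.000 cm.

2100 cm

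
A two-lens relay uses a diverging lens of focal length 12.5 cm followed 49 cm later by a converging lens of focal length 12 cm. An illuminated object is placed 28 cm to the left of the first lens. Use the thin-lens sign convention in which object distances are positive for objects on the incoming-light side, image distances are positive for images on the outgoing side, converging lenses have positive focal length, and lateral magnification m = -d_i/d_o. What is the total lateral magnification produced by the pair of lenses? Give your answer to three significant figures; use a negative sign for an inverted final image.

Lens 1: 1/d_i1 = 1/f_1 - 1/d_o1 = 1/(-12.5) - 1/28 = -0.11571 cm^-1, so d_i1 = -8.642 cm.
m_1 = -(-8.642)/28 = 0.3086.
With d_i1 < 0 the first image is virtual and lies on the object side; the object distance for lens 2 is d_o2 = 49 - (-8.642) = 57.642 cm.
Lens 2: 1/d_i2 = 1/f_2 - 1/d_o2 = 1/12 - 1/(57.642) = 0.06598 cm^-1, so d_i2 = 15.155 cm.
m_2 = -(15.155)/(57.642) = -0.2629.
Total m = m_1 x m_2 = (0.3086)(-0.2629) = -0.0811.

-0.0811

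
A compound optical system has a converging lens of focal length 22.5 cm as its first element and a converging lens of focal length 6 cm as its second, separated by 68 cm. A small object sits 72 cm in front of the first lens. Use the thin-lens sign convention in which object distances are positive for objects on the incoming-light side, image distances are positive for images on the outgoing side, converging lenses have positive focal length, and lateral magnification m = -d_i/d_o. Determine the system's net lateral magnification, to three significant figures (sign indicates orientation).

0.0932

Applying the thin-lens equation to the first lens, 1/22.5 = 1/72 + 1/d_i1, which gives d_i1 = 32.727 cm.
Its lateral magnification is m_1 = -d_i1/d_o1 = -(32.727)/72 = -0.4545.
Object distance for lens 2: d_o2 = 68 - 32.727 = 35.273 cm.
Applying the thin-lens equation again with f_2 = 6 cm and d_o2 = 35.273 cm gives d_i2 = 7.230 cm.
m_2 = -(7.230)/(35.273) = -0.2050.
Overall magnification: m = m_1 m_2 = 0.0932.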